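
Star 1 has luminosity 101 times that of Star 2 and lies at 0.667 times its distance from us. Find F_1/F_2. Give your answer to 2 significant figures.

2.3×10^2

F = L/(4πd²), so F_1/F_2 = (L_1/L_2) / (d_1/d_2)²
= 101 / (0.667)² = 101 / 0.4449 = 227.0.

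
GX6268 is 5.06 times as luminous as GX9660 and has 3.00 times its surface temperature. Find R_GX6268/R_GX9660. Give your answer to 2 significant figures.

0.25

L ∝ R²T⁴ gives R ∝ √L / T², so
R_GX6268/R_GX9660 = √(5.06) / (3.00)² = 2.249 / 9.000 = 0.2499.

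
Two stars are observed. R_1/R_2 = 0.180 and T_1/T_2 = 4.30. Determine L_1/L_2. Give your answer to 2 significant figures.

11

From the Stefan–Boltzmann law, L ∝ R²T⁴, so
L_1/L_2 = (R_1/R_2)² (T_1/T_2)⁴ = (0.180)² × (4.30)⁴ = 0.03240 × 341.9 = 11.08.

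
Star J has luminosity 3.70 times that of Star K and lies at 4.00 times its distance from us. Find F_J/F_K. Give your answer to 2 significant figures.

0.23

F = L/(4πd²), so F_J/F_K = (L_J/L_K) / (d_J/d_K)²
= 3.70 / (4.00)² = 3.70 / 16.00 = 0.2313.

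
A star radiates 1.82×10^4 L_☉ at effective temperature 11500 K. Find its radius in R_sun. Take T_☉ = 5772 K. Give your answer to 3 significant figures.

R/R_☉ = √(L/L_☉) / (T/T_☉)² = √(1.82×10^4) / (1.992)²
       = 134.9 / 3.970 = 33.99.

34.0 R_sun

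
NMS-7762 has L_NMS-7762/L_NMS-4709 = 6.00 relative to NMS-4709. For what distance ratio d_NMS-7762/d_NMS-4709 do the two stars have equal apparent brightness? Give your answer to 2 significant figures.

2.4

Equal flux requires L_NMS-7762/d_NMS-7762² = L_NMS-4709/d_NMS-4709², so d_NMS-7762/d_NMS-4709 = √(L_NMS-7762/L_NMS-4709)
= √(6.00) = 2.449.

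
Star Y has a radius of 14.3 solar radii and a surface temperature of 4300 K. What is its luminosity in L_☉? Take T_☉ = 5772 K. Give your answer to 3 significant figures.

L/L_☉ = (R/R_☉)² (T/T_☉)⁴ = (14.3)² × (4300/5772)⁴
       = 204.5 × (0.7450)⁴ = 204.5 × 0.3080 = 62.99.

63.0 L_☉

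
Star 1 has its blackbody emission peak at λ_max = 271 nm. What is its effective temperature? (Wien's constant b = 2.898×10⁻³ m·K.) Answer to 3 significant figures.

T = b/λ_max = 2.898×10⁻³ / (271×10⁻⁹) = 1.069×10^4 K.

1.07×10^4 K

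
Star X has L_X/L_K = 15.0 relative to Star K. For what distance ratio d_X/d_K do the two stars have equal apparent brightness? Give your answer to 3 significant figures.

3.87

Equal flux requires L_X/d_X² = L_K/d_K², so d_X/d_K = √(L_X/L_K)
= √(15.0) = 3.873.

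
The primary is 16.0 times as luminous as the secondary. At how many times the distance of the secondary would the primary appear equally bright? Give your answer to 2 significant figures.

Equal flux requires L_p/d_p² = L_s/d_s², so d_p/d_s = √(L_p/L_s)
= √(16.0) = 4.000.

4.0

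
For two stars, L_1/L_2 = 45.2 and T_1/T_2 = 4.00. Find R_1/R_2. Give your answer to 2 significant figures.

0.42

L ∝ R²T⁴ gives R ∝ √L / T², so
R_1/R_2 = √(45.2) / (4.00)² = 6.723 / 16.00 = 0.4202.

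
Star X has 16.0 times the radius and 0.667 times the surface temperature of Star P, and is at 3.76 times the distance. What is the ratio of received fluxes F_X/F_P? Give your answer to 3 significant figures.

L_X/L_P = (R_X/R_P)²(T_X/T_P)⁴ = (16.0)² × (0.667)⁴ = 50.67.
F_X/F_P = (L_X/L_P)/(d_X/d_P)² = 50.67 / (3.76)² = 3.584.

3.58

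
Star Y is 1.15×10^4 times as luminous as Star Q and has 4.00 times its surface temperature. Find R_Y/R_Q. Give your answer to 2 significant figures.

6.7

L ∝ R²T⁴ gives R ∝ √L / T², so
R_Y/R_Q = √(1.15×10^4) / (4.00)² = 107.2 / 16.00 = 6.702.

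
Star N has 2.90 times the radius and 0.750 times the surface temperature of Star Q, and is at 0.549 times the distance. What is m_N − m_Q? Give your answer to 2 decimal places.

-2.36

L_N/L_Q = (2.90)²(0.750)⁴ = 2.661.
F_N/F_Q = (L_N/L_Q)/(d_N/d_Q)² = 2.661/0.3014 = 8.829.
m_N − m_Q = −2.5 log₁₀(8.829) = -2.36.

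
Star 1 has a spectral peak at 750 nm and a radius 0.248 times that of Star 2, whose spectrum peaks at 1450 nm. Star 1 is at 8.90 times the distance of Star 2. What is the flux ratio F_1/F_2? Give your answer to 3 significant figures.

0.0108

Wien's law: T_1/T_2 = λ_2/λ_1 = 1450/750 = 1.933.
L_1/L_2 = (R_1/R_2)²(T_1/T_2)⁴ = (0.248)²(1.933)⁴ = 0.8593.
F_1/F_2 = (L_1/L_2)/(d_1/d_2)² = 0.8593/(8.90)² = 0.01085.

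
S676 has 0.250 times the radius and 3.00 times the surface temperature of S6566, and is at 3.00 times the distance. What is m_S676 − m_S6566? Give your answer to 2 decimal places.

0.62

L_S676/L_S6566 = (0.250)²(3.00)⁴ = 5.062.
F_S676/F_S6566 = (L_S676/L_S6566)/(d_S676/d_S6566)² = 5.062/9.000 = 0.5625.
m_S676 − m_S6566 = −2.5 log₁₀(0.5625) = 0.62.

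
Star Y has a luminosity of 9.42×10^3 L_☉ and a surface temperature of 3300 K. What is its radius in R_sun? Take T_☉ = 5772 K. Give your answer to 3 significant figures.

R/R_☉ = √(L/L_☉) / (T/T_☉)² = √(9.42×10^3) / (0.5717)²
       = 97.06 / 0.3269 = 296.9.

297 R_sun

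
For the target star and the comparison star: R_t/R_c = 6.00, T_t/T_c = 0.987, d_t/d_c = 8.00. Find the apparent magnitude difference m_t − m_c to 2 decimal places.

L_t/L_c = (6.00)²(0.987)⁴ = 34.16.
F_t/F_c = (L_t/L_c)/(d_t/d_c)² = 34.16/64.00 = 0.5338.
m_t − m_c = −2.5 log₁₀(0.5338) = 0.68.

0.68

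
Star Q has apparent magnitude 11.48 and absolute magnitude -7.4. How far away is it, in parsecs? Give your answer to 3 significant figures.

5.97×10^4 pc

m − M = 5 log₁₀(d/10 pc)
11.48 − (-7.4) = 18.88 = 5 log₁₀(d/10)
d = 10 × 10^(18.88/5) = 10 × 10^3.776 = 5.970×10^4 pc.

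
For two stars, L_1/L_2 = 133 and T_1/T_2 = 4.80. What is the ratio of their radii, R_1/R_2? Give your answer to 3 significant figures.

L ∝ R²T⁴ gives R ∝ √L / T², so
R_1/R_2 = √(133) / (4.80)² = 11.53 / 23.04 = 0.5005.

0.501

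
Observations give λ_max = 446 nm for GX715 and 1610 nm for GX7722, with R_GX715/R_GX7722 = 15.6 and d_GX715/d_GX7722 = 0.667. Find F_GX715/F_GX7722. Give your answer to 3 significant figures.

Wien's law: T_GX715/T_GX7722 = λ_GX7722/λ_GX715 = 1610/446 = 3.610.
L_GX715/L_GX7722 = (R_GX715/R_GX7722)²(T_GX715/T_GX7722)⁴ = (15.6)²(3.610)⁴ = 4.133×10^4.
F_GX715/F_GX7722 = (L_GX715/L_GX7722)/(d_GX715/d_GX7722)² = 4.133×10^4/(0.667)² = 9.289×10^4.

9.29×10^4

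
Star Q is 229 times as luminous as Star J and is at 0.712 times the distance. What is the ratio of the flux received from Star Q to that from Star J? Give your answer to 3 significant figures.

452

F = L/(4πd²), so F_Q/F_J = (L_Q/L_J) / (d_Q/d_J)²
= 229 / (0.712)² = 229 / 0.5069 = 451.7.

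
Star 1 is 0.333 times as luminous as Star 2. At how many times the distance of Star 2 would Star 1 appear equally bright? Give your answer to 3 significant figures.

Equal flux requires L_1/d_1² = L_2/d_2², so d_1/d_2 = √(L_1/L_2)
= √(0.333) = 0.5771.

0.577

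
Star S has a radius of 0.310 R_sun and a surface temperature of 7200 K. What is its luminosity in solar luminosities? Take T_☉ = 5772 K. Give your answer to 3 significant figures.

L/L_☉ = (R/R_☉)² (T/T_☉)⁴ = (0.310)² × (7200/5772)⁴
       = 0.09610 × (1.247)⁴ = 0.09610 × 2.421 = 0.2327.

0.233 solar luminosities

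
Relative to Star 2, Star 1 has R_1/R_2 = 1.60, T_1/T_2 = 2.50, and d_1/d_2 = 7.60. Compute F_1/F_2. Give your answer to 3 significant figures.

1.73

L_1/L_2 = (R_1/R_2)²(T_1/T_2)⁴ = (1.60)² × (2.50)⁴ = 100.0.
F_1/F_2 = (L_1/L_2)/(d_1/d_2)² = 100.0 / (7.60)² = 1.731.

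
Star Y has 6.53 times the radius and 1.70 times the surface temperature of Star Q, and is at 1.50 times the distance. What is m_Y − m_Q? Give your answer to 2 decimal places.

L_Y/L_Q = (6.53)²(1.70)⁴ = 356.1.
F_Y/F_Q = (L_Y/L_Q)/(d_Y/d_Q)² = 356.1/2.250 = 158.3.
m_Y − m_Q = −2.5 log₁₀(158.3) = -5.50.

-5.50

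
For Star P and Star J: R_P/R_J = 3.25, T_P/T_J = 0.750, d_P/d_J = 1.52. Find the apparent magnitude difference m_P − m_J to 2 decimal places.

-0.40

L_P/L_J = (3.25)²(0.750)⁴ = 3.342.
F_P/F_J = (L_P/L_J)/(d_P/d_J)² = 3.342/2.310 = 1.447.
m_P − m_J = −2.5 log₁₀(1.447) = -0.40.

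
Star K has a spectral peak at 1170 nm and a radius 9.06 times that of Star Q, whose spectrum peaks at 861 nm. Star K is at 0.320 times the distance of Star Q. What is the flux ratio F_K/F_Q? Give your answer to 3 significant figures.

Wien's law: T_K/T_Q = λ_Q/λ_K = 861/1170 = 0.7359.
L_K/L_Q = (R_K/R_Q)²(T_K/T_Q)⁴ = (9.06)²(0.7359)⁴ = 24.07.
F_K/F_Q = (L_K/L_Q)/(d_K/d_Q)² = 24.07/(0.320)² = 235.1.

235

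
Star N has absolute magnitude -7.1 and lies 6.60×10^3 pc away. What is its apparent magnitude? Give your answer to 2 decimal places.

7.00

m = M + 5 log₁₀(d/10 pc) = -7.1 + 5 log₁₀(6.60×10^3/10)
  = -7.1 + 5 × 2.820 = -7.1 + 14.10 = 7.00.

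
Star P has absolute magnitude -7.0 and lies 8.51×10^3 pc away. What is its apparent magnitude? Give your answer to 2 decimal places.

7.65

m = M + 5 log₁₀(d/10 pc) = -7.0 + 5 log₁₀(8.51×10^3/10)
  = -7.0 + 5 × 2.930 = -7.0 + 14.65 = 7.65.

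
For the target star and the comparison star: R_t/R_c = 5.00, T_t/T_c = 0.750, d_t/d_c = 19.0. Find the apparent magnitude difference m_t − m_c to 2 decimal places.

L_t/L_c = (5.00)²(0.750)⁴ = 7.910.
F_t/F_c = (L_t/L_c)/(d_t/d_c)² = 7.910/361.0 = 0.02191.
m_t − m_c = −2.5 log₁₀(0.02191) = 4.15.

4.15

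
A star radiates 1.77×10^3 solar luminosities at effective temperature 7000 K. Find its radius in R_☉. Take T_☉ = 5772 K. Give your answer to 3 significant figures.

R/R_☉ = √(L/L_☉) / (T/T_☉)² = √(1.77×10^3) / (1.213)²
       = 42.07 / 1.471 = 28.61.

28.6 R_☉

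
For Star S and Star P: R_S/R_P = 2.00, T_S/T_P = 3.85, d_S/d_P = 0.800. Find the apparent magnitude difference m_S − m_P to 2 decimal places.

-7.84

L_S/L_P = (2.00)²(3.85)⁴ = 878.8.
F_S/F_P = (L_S/L_P)/(d_S/d_P)² = 878.8/0.6400 = 1373.
m_S − m_P = −2.5 log₁₀(1373) = -7.84.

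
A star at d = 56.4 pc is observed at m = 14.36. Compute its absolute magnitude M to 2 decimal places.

10.60

M = m − 5 log₁₀(d/10 pc) = 14.36 − 5 log₁₀(56.4/10)
  = 14.36 − 5 × 0.751 = 14.36 − 3.76 = 10.60.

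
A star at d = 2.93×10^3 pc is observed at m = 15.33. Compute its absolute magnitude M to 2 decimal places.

M = m − 5 log₁₀(d/10 pc) = 15.33 − 5 log₁₀(2.93×10^3/10)
  = 15.33 − 5 × 2.467 = 15.33 − 12.33 = 3.00.

3.00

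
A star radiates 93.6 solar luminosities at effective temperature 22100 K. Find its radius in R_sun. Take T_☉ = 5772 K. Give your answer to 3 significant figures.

R/R_☉ = √(L/L_☉) / (T/T_☉)² = √(93.6) / (3.829)²
       = 9.675 / 14.66 = 0.6599.

0.660 R_sun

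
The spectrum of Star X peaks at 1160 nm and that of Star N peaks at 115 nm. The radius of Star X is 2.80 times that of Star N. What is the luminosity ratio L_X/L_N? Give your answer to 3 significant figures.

Wien's law gives T ∝ 1/λ_max, so T_X/T_N = λ_N/λ_X = 115/1160 = 0.09914.
Then L ∝ R²T⁴ gives L_X/L_N = (2.80)² × (0.09914)⁴ = 7.840 × 9.660×10^-5 = 7.573×10^-4.

7.57×10^-4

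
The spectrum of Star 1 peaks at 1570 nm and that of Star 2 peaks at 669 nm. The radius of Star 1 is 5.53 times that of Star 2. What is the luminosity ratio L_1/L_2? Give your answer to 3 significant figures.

1.01

Wien's law gives T ∝ 1/λ_max, so T_1/T_2 = λ_2/λ_1 = 669/1570 = 0.4261.
Then L ∝ R²T⁴ gives L_1/L_2 = (5.53)² × (0.4261)⁴ = 30.58 × 0.03297 = 1.008.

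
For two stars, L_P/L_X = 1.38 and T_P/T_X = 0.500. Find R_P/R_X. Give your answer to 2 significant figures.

L ∝ R²T⁴ gives R ∝ √L / T², so
R_P/R_X = √(1.38) / (0.500)² = 1.175 / 0.2500 = 4.699.

4.7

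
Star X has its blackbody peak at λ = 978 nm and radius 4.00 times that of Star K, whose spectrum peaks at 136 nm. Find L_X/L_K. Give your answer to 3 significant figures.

Wien's law gives T ∝ 1/λ_max, so T_X/T_K = λ_K/λ_X = 136/978 = 0.1391.
Then L ∝ R²T⁴ gives L_X/L_K = (4.00)² × (0.1391)⁴ = 16.00 × 3.739×10^-4 = 0.005983.

0.00598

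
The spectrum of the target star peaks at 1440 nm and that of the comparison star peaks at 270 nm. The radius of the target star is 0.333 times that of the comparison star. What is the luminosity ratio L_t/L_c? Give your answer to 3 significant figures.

Wien's law gives T ∝ 1/λ_max, so T_t/T_c = λ_c/λ_t = 270/1440 = 0.1875.
Then L ∝ R²T⁴ gives L_t/L_c = (0.333)² × (0.1875)⁴ = 0.1109 × 0.001236 = 1.371×10^-4.

1.37×10^-4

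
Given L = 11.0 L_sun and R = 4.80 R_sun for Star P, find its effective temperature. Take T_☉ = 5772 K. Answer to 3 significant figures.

T/T_☉ = (L/L_☉)^(1/4) / (R/R_☉)^(1/2)
T = 5772 × (11.0)^(1/4) / √(4.80) = 5772 × 1.821 / 2.191 = 4798 K.

4.80×10^3 K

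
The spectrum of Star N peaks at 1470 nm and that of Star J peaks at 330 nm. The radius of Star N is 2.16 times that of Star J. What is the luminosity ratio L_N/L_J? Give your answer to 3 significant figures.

0.0118

Wien's law gives T ∝ 1/λ_max, so T_N/T_J = λ_J/λ_N = 330/1470 = 0.2245.
Then L ∝ R²T⁴ gives L_N/L_J = (2.16)² × (0.2245)⁴ = 4.666 × 0.002540 = 0.01185.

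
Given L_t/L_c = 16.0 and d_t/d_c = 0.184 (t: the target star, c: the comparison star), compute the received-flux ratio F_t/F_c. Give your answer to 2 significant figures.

4.7×10^2

F = L/(4πd²), so F_t/F_c = (L_t/L_c) / (d_t/d_c)²
= 16.0 / (0.184)² = 16.0 / 0.03386 = 472.6.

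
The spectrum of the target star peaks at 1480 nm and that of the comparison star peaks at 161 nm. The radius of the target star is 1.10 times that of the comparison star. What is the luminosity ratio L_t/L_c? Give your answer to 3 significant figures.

Wien's law gives T ∝ 1/λ_max, so T_t/T_c = λ_c/λ_t = 161/1480 = 0.1088.
Then L ∝ R²T⁴ gives L_t/L_c = (1.10)² × (0.1088)⁴ = 1.210 × 1.400×10^-4 = 1.695×10^-4.

1.69×10^-4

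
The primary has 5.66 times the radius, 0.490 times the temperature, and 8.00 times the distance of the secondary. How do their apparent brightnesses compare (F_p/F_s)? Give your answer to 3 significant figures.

0.0289

L_p/L_s = (R_p/R_s)²(T_p/T_s)⁴ = (5.66)² × (0.490)⁴ = 1.847.
F_p/F_s = (L_p/L_s)/(d_p/d_s)² = 1.847 / (8.00)² = 0.02886.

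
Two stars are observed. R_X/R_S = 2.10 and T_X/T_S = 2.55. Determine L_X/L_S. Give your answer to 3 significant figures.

186

From the Stefan–Boltzmann law, L ∝ R²T⁴, so
L_X/L_S = (R_X/R_S)² (T_X/T_S)⁴ = (2.10)² × (2.55)⁴ = 4.410 × 42.28 = 186.5.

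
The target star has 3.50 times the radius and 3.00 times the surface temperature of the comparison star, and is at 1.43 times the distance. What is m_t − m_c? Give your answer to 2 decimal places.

L_t/L_c = (3.50)²(3.00)⁴ = 992.2.
F_t/F_c = (L_t/L_c)/(d_t/d_c)² = 992.2/2.045 = 485.2.
m_t − m_c = −2.5 log₁₀(485.2) = -6.71.

-6.71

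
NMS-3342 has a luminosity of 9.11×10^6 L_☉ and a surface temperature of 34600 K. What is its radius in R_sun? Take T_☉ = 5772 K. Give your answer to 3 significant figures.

R/R_☉ = √(L/L_☉) / (T/T_☉)² = √(9.11×10^6) / (5.994)²
       = 3018 / 35.93 = 84.00.

84.0 R_sun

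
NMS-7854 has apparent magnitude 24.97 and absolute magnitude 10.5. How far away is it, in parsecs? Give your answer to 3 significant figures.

7.83×10^3 pc

m − M = 5 log₁₀(d/10 pc)
24.97 − (10.5) = 14.47 = 5 log₁₀(d/10)
d = 10 × 10^(14.47/5) = 10 × 10^2.894 = 7834 pc.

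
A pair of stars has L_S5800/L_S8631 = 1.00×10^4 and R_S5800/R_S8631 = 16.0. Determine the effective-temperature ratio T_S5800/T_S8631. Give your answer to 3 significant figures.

L ∝ R²T⁴ gives T ∝ (L/R²)^(1/4), so
T_S5800/T_S8631 = (1.00×10^4 / 16.0²)^(1/4) = (39.06)^(1/4) = 2.500.

2.50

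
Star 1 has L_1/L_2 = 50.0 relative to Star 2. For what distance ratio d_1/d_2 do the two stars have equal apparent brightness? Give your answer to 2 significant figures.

7.1

Equal flux requires L_1/d_1² = L_2/d_2², so d_1/d_2 = √(L_1/L_2)
= √(50.0) = 7.071.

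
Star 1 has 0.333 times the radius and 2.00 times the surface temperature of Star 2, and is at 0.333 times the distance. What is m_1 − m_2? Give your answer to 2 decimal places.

-3.01

L_1/L_2 = (0.333)²(2.00)⁴ = 1.774.
F_1/F_2 = (L_1/L_2)/(d_1/d_2)² = 1.774/0.1109 = 16.00.
m_1 − m_2 = −2.5 log₁₀(16.00) = -3.01.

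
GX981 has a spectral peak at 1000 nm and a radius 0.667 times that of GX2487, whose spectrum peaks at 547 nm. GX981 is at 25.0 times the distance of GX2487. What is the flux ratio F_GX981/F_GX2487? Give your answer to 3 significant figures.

Wien's law: T_GX981/T_GX2487 = λ_GX2487/λ_GX981 = 547/1000 = 0.5470.
L_GX981/L_GX2487 = (R_GX981/R_GX2487)²(T_GX981/T_GX2487)⁴ = (0.667)²(0.5470)⁴ = 0.03983.
F_GX981/F_GX2487 = (L_GX981/L_GX2487)/(d_GX981/d_GX2487)² = 0.03983/(25.0)² = 6.373×10^-5.

6.37×10^-5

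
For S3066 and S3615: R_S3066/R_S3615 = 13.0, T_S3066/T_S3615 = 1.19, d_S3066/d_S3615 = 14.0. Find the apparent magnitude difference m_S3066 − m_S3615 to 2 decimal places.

-0.59

L_S3066/L_S3615 = (13.0)²(1.19)⁴ = 338.9.
F_S3066/F_S3615 = (L_S3066/L_S3615)/(d_S3066/d_S3615)² = 338.9/196.0 = 1.729.
m_S3066 − m_S3615 = −2.5 log₁₀(1.729) = -0.59.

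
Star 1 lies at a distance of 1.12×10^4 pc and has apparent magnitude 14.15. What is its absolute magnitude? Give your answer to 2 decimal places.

-1.10

M = m − 5 log₁₀(d/10 pc) = 14.15 − 5 log₁₀(1.12×10^4/10)
  = 14.15 − 5 × 3.049 = 14.15 − 15.25 = -1.10.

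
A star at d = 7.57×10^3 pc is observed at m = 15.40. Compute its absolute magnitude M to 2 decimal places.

1.00

M = m − 5 log₁₀(d/10 pc) = 15.40 − 5 log₁₀(7.57×10^3/10)
  = 15.40 − 5 × 2.879 = 15.40 − 14.40 = 1.00.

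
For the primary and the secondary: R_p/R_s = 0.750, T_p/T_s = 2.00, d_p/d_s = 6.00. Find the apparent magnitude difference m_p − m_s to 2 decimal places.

L_p/L_s = (0.750)²(2.00)⁴ = 9.000.
F_p/F_s = (L_p/L_s)/(d_p/d_s)² = 9.000/36.00 = 0.2500.
m_p − m_s = −2.5 log₁₀(0.2500) = 1.51.

1.51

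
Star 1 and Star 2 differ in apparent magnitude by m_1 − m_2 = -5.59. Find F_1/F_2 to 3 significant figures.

F_1/F_2 = 10^(−(m_1 − m_2)/2.5) = 10^(5.59/2.5) = 10^2.236 = 172.2.

172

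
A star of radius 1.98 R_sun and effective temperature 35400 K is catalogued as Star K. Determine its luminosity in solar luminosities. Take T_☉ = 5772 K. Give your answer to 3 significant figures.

L/L_☉ = (R/R_☉)² (T/T_☉)⁴ = (1.98)² × (35400/5772)⁴
       = 3.920 × (6.133)⁴ = 3.920 × 1415 = 5547.

5.55×10^3 solar luminosities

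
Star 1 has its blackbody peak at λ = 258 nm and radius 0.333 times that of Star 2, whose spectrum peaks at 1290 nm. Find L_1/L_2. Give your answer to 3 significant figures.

Wien's law gives T ∝ 1/λ_max, so T_1/T_2 = λ_2/λ_1 = 1290/258 = 5.000.
Then L ∝ R²T⁴ gives L_1/L_2 = (0.333)² × (5.000)⁴ = 0.1109 × 625.0 = 69.31.

69.3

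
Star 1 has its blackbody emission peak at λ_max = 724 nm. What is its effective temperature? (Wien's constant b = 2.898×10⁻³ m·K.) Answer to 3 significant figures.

T = b/λ_max = 2.898×10⁻³ / (724×10⁻⁹) = 4003 K.

4.00×10^3 K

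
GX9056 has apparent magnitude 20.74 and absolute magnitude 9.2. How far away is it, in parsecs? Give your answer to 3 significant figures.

m − M = 5 log₁₀(d/10 pc)
20.74 − (9.2) = 11.54 = 5 log₁₀(d/10)
d = 10 × 10^(11.54/5) = 10 × 10^2.308 = 2032 pc.

2.03×10^3 pc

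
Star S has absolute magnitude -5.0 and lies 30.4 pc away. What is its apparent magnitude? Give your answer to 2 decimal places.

-2.59

m = M + 5 log₁₀(d/10 pc) = -5.0 + 5 log₁₀(30.4/10)
  = -5.0 + 5 × 0.483 = -5.0 + 2.41 = -2.59.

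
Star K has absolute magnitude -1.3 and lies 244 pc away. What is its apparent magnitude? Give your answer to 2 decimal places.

m = M + 5 log₁₀(d/10 pc) = -1.3 + 5 log₁₀(244/10)
  = -1.3 + 5 × 1.387 = -1.3 + 6.94 = 5.64.

5.64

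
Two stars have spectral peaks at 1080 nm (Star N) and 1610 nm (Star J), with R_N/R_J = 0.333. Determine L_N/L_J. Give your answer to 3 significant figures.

0.548

Wien's law gives T ∝ 1/λ_max, so T_N/T_J = λ_J/λ_N = 1610/1080 = 1.491.
Then L ∝ R²T⁴ gives L_N/L_J = (0.333)² × (1.491)⁴ = 0.1109 × 4.939 = 0.5476.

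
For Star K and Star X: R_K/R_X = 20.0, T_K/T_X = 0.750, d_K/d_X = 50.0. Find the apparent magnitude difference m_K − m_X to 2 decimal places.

3.24

L_K/L_X = (20.0)²(0.750)⁴ = 126.6.
F_K/F_X = (L_K/L_X)/(d_K/d_X)² = 126.6/2500 = 0.05063.
m_K − m_X = −2.5 log₁₀(0.05063) = 3.24.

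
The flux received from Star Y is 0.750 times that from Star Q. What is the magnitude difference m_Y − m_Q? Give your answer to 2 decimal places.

m_Y − m_Q = −2.5 log₁₀(F_Y/F_Q) = −2.5 log₁₀(0.750) = −2.5 × (-0.125) = 0.312.

0.31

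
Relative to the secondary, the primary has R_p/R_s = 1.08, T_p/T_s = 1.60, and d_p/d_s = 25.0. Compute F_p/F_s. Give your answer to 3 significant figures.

0.0122

L_p/L_s = (R_p/R_s)²(T_p/T_s)⁴ = (1.08)² × (1.60)⁴ = 7.644.
F_p/F_s = (L_p/L_s)/(d_p/d_s)² = 7.644 / (25.0)² = 0.01223.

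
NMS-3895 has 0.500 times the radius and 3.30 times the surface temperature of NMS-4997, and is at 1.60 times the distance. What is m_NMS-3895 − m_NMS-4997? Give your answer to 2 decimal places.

-2.66

L_NMS-3895/L_NMS-4997 = (0.500)²(3.30)⁴ = 29.65.
F_NMS-3895/F_NMS-4997 = (L_NMS-3895/L_NMS-4997)/(d_NMS-3895/d_NMS-4997)² = 29.65/2.560 = 11.58.
m_NMS-3895 − m_NMS-4997 = −2.5 log₁₀(11.58) = -2.66.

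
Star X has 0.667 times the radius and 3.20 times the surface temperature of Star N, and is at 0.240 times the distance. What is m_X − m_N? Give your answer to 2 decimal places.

-7.27

L_X/L_N = (0.667)²(3.20)⁴ = 46.65.
F_X/F_N = (L_X/L_N)/(d_X/d_N)² = 46.65/0.05760 = 809.9.
m_X − m_N = −2.5 log₁₀(809.9) = -7.27.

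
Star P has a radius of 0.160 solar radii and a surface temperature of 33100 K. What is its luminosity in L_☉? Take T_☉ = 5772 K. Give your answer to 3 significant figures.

27.7 L_☉

L/L_☉ = (R/R_☉)² (T/T_☉)⁴ = (0.160)² × (33100/5772)⁴
       = 0.02560 × (5.735)⁴ = 0.02560 × 1081 = 27.69.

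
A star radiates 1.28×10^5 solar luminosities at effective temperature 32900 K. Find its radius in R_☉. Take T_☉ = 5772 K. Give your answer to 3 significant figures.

11.0 R_☉

R/R_☉ = √(L/L_☉) / (T/T_☉)² = √(1.28×10^5) / (5.700)²
       = 357.8 / 32.49 = 11.01.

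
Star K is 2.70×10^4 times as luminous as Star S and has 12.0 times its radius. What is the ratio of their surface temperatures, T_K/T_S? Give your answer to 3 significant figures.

3.70

L ∝ R²T⁴ gives T ∝ (L/R²)^(1/4), so
T_K/T_S = (2.70×10^4 / 12.0²)^(1/4) = (187.5)^(1/4) = 3.700.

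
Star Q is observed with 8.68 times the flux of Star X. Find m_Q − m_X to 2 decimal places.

m_Q − m_X = −2.5 log₁₀(F_Q/F_X) = −2.5 log₁₀(8.68) = −2.5 × (0.939) = -2.346.

-2.35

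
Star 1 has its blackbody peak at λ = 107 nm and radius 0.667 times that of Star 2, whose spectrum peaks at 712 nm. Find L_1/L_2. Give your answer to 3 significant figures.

Wien's law gives T ∝ 1/λ_max, so T_1/T_2 = λ_2/λ_1 = 712/107 = 6.654.
Then L ∝ R²T⁴ gives L_1/L_2 = (0.667)² × (6.654)⁴ = 0.4449 × 1961 = 872.2.

872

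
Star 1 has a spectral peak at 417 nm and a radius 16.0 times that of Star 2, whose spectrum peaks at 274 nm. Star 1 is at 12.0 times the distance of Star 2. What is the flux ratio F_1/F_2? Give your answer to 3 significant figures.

Wien's law: T_1/T_2 = λ_2/λ_1 = 274/417 = 0.6571.
L_1/L_2 = (R_1/R_2)²(T_1/T_2)⁴ = (16.0)²(0.6571)⁴ = 47.72.
F_1/F_2 = (L_1/L_2)/(d_1/d_2)² = 47.72/(12.0)² = 0.3314.

0.331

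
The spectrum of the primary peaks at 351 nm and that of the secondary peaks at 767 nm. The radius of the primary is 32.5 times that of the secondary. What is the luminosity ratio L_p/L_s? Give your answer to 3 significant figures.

Wien's law gives T ∝ 1/λ_max, so T_p/T_s = λ_s/λ_p = 767/351 = 2.185.
Then L ∝ R²T⁴ gives L_p/L_s = (32.5)² × (2.185)⁴ = 1056 × 22.80 = 2.408×10^4.

2.41×10^4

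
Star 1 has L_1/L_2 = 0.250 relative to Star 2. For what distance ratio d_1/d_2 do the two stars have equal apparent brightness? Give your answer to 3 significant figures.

0.500

Equal flux requires L_1/d_1² = L_2/d_2², so d_1/d_2 = √(L_1/L_2)
= √(0.250) = 0.5000.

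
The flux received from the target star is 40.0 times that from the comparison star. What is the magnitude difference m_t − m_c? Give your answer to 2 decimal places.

-4.01

m_t − m_c = −2.5 log₁₀(F_t/F_c) = −2.5 log₁₀(40.0) = −2.5 × (1.602) = -4.005.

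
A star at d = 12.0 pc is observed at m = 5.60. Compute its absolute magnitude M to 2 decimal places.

M = m − 5 log₁₀(d/10 pc) = 5.60 − 5 log₁₀(12.0/10)
  = 5.60 − 5 × 0.079 = 5.60 − 0.40 = 5.20.

5.20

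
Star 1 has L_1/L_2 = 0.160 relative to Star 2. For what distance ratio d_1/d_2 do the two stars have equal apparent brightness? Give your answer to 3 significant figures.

0.400

Equal flux requires L_1/d_1² = L_2/d_2², so d_1/d_2 = √(L_1/L_2)
= √(0.160) = 0.4000.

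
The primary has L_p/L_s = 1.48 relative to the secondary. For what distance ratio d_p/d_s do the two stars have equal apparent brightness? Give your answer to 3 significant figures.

1.22

Equal flux requires L_p/d_p² = L_s/d_s², so d_p/d_s = √(L_p/L_s)
= √(1.48) = 1.217.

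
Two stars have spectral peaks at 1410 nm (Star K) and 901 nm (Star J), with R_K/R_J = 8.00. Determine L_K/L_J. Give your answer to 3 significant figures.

Wien's law gives T ∝ 1/λ_max, so T_K/T_J = λ_J/λ_K = 901/1410 = 0.6390.
Then L ∝ R²T⁴ gives L_K/L_J = (8.00)² × (0.6390)⁴ = 64.00 × 0.1667 = 10.67.

10.7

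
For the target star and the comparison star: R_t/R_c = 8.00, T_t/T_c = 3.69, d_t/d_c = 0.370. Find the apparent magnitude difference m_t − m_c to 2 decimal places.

-12.34

L_t/L_c = (8.00)²(3.69)⁴ = 1.187×10^4.
F_t/F_c = (L_t/L_c)/(d_t/d_c)² = 1.187×10^4/0.1369 = 8.667×10^4.
m_t − m_c = −2.5 log₁₀(8.667×10^4) = -12.34.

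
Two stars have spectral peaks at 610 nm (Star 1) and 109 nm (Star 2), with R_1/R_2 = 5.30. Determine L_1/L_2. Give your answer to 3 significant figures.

Wien's law gives T ∝ 1/λ_max, so T_1/T_2 = λ_2/λ_1 = 109/610 = 0.1787.
Then L ∝ R²T⁴ gives L_1/L_2 = (5.30)² × (0.1787)⁴ = 28.09 × 0.001019 = 0.02864.

0.0286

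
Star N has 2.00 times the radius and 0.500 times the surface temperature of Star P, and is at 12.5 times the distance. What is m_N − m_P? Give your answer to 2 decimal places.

6.99

L_N/L_P = (2.00)²(0.500)⁴ = 0.2500.
F_N/F_P = (L_N/L_P)/(d_N/d_P)² = 0.2500/156.2 = 0.001600.
m_N − m_P = −2.5 log₁₀(0.001600) = 6.99.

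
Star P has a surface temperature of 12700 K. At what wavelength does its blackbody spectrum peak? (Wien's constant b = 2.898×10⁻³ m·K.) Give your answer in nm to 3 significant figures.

λ_max = b/T = 2.898×10⁻³ / 12700 = 2.28×10^-7 m = 228.2 nm.

228 nm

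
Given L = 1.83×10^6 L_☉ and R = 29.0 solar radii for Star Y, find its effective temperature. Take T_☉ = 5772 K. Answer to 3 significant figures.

3.94×10^4 K

T/T_☉ = (L/L_☉)^(1/4) / (R/R_☉)^(1/2)
T = 5772 × (1.83×10^6)^(1/4) / √(29.0) = 5772 × 36.78 / 5.385 = 3.942×10^4 K.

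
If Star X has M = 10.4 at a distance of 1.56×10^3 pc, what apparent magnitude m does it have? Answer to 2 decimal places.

21.37

m = M + 5 log₁₀(d/10 pc) = 10.4 + 5 log₁₀(1.56×10^3/10)
  = 10.4 + 5 × 2.193 = 10.4 + 10.97 = 21.37.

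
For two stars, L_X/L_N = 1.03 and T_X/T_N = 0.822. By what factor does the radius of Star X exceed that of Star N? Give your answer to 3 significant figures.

L ∝ R²T⁴ gives R ∝ √L / T², so
R_X/R_N = √(1.03) / (0.822)² = 1.015 / 0.6757 = 1.502.

1.50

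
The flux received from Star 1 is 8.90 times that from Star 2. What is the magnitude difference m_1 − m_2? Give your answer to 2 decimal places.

m_1 − m_2 = −2.5 log₁₀(F_1/F_2) = −2.5 log₁₀(8.90) = −2.5 × (0.949) = -2.373.

-2.37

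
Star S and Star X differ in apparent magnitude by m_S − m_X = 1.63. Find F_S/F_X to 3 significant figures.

F_S/F_X = 10^(−(m_S − m_X)/2.5) = 10^(-1.63/2.5) = 10^-0.652 = 0.2228.

0.223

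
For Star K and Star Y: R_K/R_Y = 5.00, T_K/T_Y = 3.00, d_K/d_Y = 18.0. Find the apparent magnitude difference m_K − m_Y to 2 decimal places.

-1.99

L_K/L_Y = (5.00)²(3.00)⁴ = 2025.
F_K/F_Y = (L_K/L_Y)/(d_K/d_Y)² = 2025/324.0 = 6.250.
m_K − m_Y = −2.5 log₁₀(6.250) = -1.99.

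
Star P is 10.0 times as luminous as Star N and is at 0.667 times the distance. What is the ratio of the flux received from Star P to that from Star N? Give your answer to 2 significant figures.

22

F = L/(4πd²), so F_P/F_N = (L_P/L_N) / (d_P/d_N)²
= 10.0 / (0.667)² = 10.0 / 0.4449 = 22.48.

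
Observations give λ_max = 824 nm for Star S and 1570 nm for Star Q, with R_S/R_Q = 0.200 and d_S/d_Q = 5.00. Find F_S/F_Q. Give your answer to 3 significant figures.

Wien's law: T_S/T_Q = λ_Q/λ_S = 1570/824 = 1.905.
L_S/L_Q = (R_S/R_Q)²(T_S/T_Q)⁴ = (0.200)²(1.905)⁴ = 0.5272.
F_S/F_Q = (L_S/L_Q)/(d_S/d_Q)² = 0.5272/(5.00)² = 0.02109.

0.0211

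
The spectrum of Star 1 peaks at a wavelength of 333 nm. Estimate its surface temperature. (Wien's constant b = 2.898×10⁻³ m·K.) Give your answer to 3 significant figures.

T = b/λ_max = 2.898×10⁻³ / (333×10⁻⁹) = 8703 K.

8.70×10^3 K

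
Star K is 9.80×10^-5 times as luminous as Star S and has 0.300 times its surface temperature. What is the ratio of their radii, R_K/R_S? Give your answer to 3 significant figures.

0.110

L ∝ R²T⁴ gives R ∝ √L / T², so
R_K/R_S = √(9.80×10^-5) / (0.300)² = 0.009899 / 0.09000 = 0.1100.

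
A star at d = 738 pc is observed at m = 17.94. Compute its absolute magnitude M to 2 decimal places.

8.60

M = m − 5 log₁₀(d/10 pc) = 17.94 − 5 log₁₀(738/10)
  = 17.94 − 5 × 1.868 = 17.94 − 9.34 = 8.60.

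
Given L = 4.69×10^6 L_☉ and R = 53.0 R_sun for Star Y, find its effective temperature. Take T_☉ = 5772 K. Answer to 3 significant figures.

T/T_☉ = (L/L_☉)^(1/4) / (R/R_☉)^(1/2)
T = 5772 × (4.69×10^6)^(1/4) / √(53.0) = 5772 × 46.54 / 7.280 = 3.690×10^4 K.

3.69×10^4 K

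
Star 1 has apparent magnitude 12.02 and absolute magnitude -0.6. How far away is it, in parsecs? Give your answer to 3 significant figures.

3.34×10^3 pc

m − M = 5 log₁₀(d/10 pc)
12.02 − (-0.6) = 12.62 = 5 log₁₀(d/10)
d = 10 × 10^(12.62/5) = 10 × 10^2.524 = 3342 pc.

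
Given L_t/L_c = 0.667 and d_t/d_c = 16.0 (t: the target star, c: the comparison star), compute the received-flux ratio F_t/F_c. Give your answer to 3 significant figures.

F = L/(4πd²), so F_t/F_c = (L_t/L_c) / (d_t/d_c)²
= 0.667 / (16.0)² = 0.667 / 256.0 = 0.002605.

0.00261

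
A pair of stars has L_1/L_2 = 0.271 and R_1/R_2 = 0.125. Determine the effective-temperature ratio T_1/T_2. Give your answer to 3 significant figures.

L ∝ R²T⁴ gives T ∝ (L/R²)^(1/4), so
T_1/T_2 = (0.271 / 0.125²)^(1/4) = (17.34)^(1/4) = 2.041.

2.04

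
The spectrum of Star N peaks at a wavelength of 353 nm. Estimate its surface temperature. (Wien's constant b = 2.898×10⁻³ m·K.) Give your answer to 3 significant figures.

8.21×10^3 K

T = b/λ_max = 2.898×10⁻³ / (353×10⁻⁹) = 8210 K.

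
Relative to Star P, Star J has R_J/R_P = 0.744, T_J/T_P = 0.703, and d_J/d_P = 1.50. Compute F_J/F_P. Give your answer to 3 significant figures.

L_J/L_P = (R_J/R_P)²(T_J/T_P)⁴ = (0.744)² × (0.703)⁴ = 0.1352.
F_J/F_P = (L_J/L_P)/(d_J/d_P)² = 0.1352 / (1.50)² = 0.06009.

0.0601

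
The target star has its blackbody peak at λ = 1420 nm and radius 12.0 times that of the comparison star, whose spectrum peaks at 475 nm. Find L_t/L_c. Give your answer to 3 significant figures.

1.80

Wien's law gives T ∝ 1/λ_max, so T_t/T_c = λ_c/λ_t = 475/1420 = 0.3345.
Then L ∝ R²T⁴ gives L_t/L_c = (12.0)² × (0.3345)⁴ = 144.0 × 0.01252 = 1.803.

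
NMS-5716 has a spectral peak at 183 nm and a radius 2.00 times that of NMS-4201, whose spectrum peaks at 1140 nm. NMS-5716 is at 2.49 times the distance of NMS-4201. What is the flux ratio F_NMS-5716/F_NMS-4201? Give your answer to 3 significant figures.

972

Wien's law: T_NMS-5716/T_NMS-4201 = λ_NMS-4201/λ_NMS-5716 = 1140/183 = 6.230.
L_NMS-5716/L_NMS-4201 = (R_NMS-5716/R_NMS-4201)²(T_NMS-5716/T_NMS-4201)⁴ = (2.00)²(6.230)⁴ = 6024.
F_NMS-5716/F_NMS-4201 = (L_NMS-5716/L_NMS-4201)/(d_NMS-5716/d_NMS-4201)² = 6024/(2.49)² = 971.6.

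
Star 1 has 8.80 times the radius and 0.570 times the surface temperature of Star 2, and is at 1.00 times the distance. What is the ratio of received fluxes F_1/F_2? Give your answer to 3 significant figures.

8.17

L_1/L_2 = (R_1/R_2)²(T_1/T_2)⁴ = (8.80)² × (0.570)⁴ = 8.175.
F_1/F_2 = (L_1/L_2)/(d_1/d_2)² = 8.175 / (1.00)² = 8.175.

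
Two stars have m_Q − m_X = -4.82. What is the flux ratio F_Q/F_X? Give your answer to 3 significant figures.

84.7

F_Q/F_X = 10^(−(m_Q − m_X)/2.5) = 10^(4.82/2.5) = 10^1.928 = 84.72.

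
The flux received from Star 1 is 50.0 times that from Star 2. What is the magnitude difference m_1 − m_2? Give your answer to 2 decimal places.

m_1 − m_2 = −2.5 log₁₀(F_1/F_2) = −2.5 log₁₀(50.0) = −2.5 × (1.699) = -4.247.

-4.25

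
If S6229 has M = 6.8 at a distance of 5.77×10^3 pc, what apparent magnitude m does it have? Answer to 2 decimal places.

m = M + 5 log₁₀(d/10 pc) = 6.8 + 5 log₁₀(5.77×10^3/10)
  = 6.8 + 5 × 2.761 = 6.8 + 13.81 = 20.61.

20.61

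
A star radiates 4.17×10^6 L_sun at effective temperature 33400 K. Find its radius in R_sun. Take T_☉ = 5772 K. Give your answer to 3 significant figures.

R/R_☉ = √(L/L_☉) / (T/T_☉)² = √(4.17×10^6) / (5.787)²
       = 2042 / 33.48 = 60.99.

61.0 R_sun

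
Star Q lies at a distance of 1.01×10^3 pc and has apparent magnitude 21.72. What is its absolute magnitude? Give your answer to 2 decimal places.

11.70

M = m − 5 log₁₀(d/10 pc) = 21.72 − 5 log₁₀(1.01×10^3/10)
  = 21.72 − 5 × 2.004 = 21.72 − 10.02 = 11.70.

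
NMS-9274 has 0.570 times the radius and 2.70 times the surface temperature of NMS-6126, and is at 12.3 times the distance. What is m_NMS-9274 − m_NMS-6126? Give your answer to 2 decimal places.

L_NMS-9274/L_NMS-6126 = (0.570)²(2.70)⁴ = 17.27.
F_NMS-9274/F_NMS-6126 = (L_NMS-9274/L_NMS-6126)/(d_NMS-9274/d_NMS-6126)² = 17.27/151.3 = 0.1141.
m_NMS-9274 − m_NMS-6126 = −2.5 log₁₀(0.1141) = 2.36.

2.36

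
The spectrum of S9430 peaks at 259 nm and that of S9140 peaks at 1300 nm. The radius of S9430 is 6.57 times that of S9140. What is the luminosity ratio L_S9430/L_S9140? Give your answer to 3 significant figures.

2.74×10^4

Wien's law gives T ∝ 1/λ_max, so T_S9430/T_S9140 = λ_S9140/λ_S9430 = 1300/259 = 5.019.
Then L ∝ R²T⁴ gives L_S9430/L_S9140 = (6.57)² × (5.019)⁴ = 43.16 × 634.7 = 2.740×10^4.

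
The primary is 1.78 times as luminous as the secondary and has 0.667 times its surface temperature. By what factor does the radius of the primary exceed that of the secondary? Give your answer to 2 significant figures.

3.0

L ∝ R²T⁴ gives R ∝ √L / T², so
R_p/R_s = √(1.78) / (0.667)² = 1.334 / 0.4449 = 2.999.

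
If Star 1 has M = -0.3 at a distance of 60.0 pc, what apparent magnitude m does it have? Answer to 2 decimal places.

3.59

m = M + 5 log₁₀(d/10 pc) = -0.3 + 5 log₁₀(60.0/10)
  = -0.3 + 5 × 0.778 = -0.3 + 3.89 = 3.59.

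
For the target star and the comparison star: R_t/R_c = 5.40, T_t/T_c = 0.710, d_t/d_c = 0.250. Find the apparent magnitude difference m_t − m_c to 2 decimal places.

-5.18

L_t/L_c = (5.40)²(0.710)⁴ = 7.410.
F_t/F_c = (L_t/L_c)/(d_t/d_c)² = 7.410/0.06250 = 118.6.
m_t − m_c = −2.5 log₁₀(118.6) = -5.18.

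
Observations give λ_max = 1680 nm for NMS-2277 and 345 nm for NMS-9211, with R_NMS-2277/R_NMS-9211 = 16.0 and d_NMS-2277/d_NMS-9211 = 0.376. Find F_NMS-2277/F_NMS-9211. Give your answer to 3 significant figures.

Wien's law: T_NMS-2277/T_NMS-9211 = λ_NMS-9211/λ_NMS-2277 = 345/1680 = 0.2054.
L_NMS-2277/L_NMS-9211 = (R_NMS-2277/R_NMS-9211)²(T_NMS-2277/T_NMS-9211)⁴ = (16.0)²(0.2054)⁴ = 0.4553.
F_NMS-2277/F_NMS-9211 = (L_NMS-2277/L_NMS-9211)/(d_NMS-2277/d_NMS-9211)² = 0.4553/(0.376)² = 3.220.

3.22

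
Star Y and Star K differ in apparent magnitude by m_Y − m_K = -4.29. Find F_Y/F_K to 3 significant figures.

52.0

F_Y/F_K = 10^(−(m_Y − m_K)/2.5) = 10^(4.29/2.5) = 10^1.716 = 52.00.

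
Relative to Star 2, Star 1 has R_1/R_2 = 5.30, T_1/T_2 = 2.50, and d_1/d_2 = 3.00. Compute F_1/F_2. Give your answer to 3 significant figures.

122

L_1/L_2 = (R_1/R_2)²(T_1/T_2)⁴ = (5.30)² × (2.50)⁴ = 1097.
F_1/F_2 = (L_1/L_2)/(d_1/d_2)² = 1097 / (3.00)² = 121.9.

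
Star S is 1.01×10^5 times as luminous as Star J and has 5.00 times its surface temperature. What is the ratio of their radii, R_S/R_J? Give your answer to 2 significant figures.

13

L ∝ R²T⁴ gives R ∝ √L / T², so
R_S/R_J = √(1.01×10^5) / (5.00)² = 317.8 / 25.00 = 12.71.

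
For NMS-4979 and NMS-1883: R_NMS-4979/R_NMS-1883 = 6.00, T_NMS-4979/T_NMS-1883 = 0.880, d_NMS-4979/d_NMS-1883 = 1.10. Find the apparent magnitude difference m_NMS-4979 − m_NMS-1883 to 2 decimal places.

L_NMS-4979/L_NMS-1883 = (6.00)²(0.880)⁴ = 21.59.
F_NMS-4979/F_NMS-1883 = (L_NMS-4979/L_NMS-1883)/(d_NMS-4979/d_NMS-1883)² = 21.59/1.210 = 17.84.
m_NMS-4979 − m_NMS-1883 = −2.5 log₁₀(17.84) = -3.13.

-3.13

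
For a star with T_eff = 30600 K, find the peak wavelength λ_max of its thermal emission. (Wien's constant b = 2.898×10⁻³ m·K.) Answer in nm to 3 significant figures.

λ_max = b/T = 2.898×10⁻³ / 30600 = 9.47×10^-8 m = 94.71 nm.

94.7 nm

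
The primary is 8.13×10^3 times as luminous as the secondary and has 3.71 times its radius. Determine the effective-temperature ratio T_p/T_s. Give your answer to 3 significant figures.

4.93

L ∝ R²T⁴ gives T ∝ (L/R²)^(1/4), so
T_p/T_s = (8.13×10^3 / 3.71²)^(1/4) = (590.7)^(1/4) = 4.930.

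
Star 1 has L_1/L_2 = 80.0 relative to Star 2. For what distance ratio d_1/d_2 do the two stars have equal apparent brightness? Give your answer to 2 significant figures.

Equal flux requires L_1/d_1² = L_2/d_2², so d_1/d_2 = √(L_1/L_2)
= √(80.0) = 8.944.

8.9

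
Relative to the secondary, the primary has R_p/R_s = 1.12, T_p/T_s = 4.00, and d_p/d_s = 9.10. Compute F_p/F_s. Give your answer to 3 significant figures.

L_p/L_s = (R_p/R_s)²(T_p/T_s)⁴ = (1.12)² × (4.00)⁴ = 321.1.
F_p/F_s = (L_p/L_s)/(d_p/d_s)² = 321.1 / (9.10)² = 3.878.

3.88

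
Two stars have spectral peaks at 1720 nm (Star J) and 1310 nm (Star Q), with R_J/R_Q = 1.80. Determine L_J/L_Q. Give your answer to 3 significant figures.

Wien's law gives T ∝ 1/λ_max, so T_J/T_Q = λ_Q/λ_J = 1310/1720 = 0.7616.
Then L ∝ R²T⁴ gives L_J/L_Q = (1.80)² × (0.7616)⁴ = 3.240 × 0.3365 = 1.090.

1.09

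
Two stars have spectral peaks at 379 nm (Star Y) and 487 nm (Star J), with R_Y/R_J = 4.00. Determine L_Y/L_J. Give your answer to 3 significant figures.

43.6

Wien's law gives T ∝ 1/λ_max, so T_Y/T_J = λ_J/λ_Y = 487/379 = 1.285.
Then L ∝ R²T⁴ gives L_Y/L_J = (4.00)² × (1.285)⁴ = 16.00 × 2.726 = 43.62.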